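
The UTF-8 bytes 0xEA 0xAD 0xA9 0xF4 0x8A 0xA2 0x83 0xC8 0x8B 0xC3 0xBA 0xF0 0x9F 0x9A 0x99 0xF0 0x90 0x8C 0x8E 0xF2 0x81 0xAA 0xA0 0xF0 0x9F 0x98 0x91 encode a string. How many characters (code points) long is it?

Byte at offset 0: 0xEA = 11101010 → 3-byte char (#1). Advance 3.
Byte at offset 3: 0xF4 = 11110100 → 4-byte char (#2). Advance 4.
Byte at offset 7: 0xC8 = 11001000 → 2-byte char (#3). Advance 2.
Byte at offset 9: 0xC3 = 11000011 → 2-byte char (#4). Advance 2.
Byte at offset 11: 0xF0 = 11110000 → 4-byte char (#5). Advance 4.
Byte at offset 15: 0xF0 = 11110000 → 4-byte char (#6). Advance 4.
Byte at offset 19: 0xF2 = 11110010 → 4-byte char (#7). Advance 4.
Byte at offset 23: 0xF0 = 11110000 → 4-byte char (#8). Advance 4.
Reached end at offset 27 after 8 code points.

8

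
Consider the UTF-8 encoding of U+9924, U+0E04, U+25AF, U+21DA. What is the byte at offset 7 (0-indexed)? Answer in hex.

0x96

U+9924 → 3-byte form E9 A4 A4 at offsets 0–2.
U+0E04 → 3-byte form E0 B8 84 at offsets 3–5.
U+25AF → 3-byte form E2 96 AF at offsets 6–8.
Offset 7 falls in char 3's range; it's byte 2 of E2 96 AF = 0x96.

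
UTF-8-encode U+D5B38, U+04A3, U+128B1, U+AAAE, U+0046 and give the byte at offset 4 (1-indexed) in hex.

1-indexed offset 4 is 0-indexed offset 3.
U+D5B38 → 4-byte form F3 95 AC B8 at offsets 0–3.
Offset 3 falls in char 1's range; it's byte 4 of F3 95 AC B8 = 0xB8.

0xB8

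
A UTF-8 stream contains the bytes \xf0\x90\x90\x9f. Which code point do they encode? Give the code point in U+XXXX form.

U+1041F

Leading byte 0xF0 = 11110000 matches 11110xxx → 4-byte sequence.
Byte 1: 0xF0 = 11110000, payload 000 (3 bits).
Byte 2: 0x90 = 10010000 (10xxxxxx ✓), payload 010000.
Byte 3: 0x90 = 10010000 (10xxxxxx ✓), payload 010000.
Byte 4: 0x9F = 10011111 (10xxxxxx ✓), payload 011111.
Concatenate: 000010000010000011111 = 0x1041F (21 bits → U+1041F).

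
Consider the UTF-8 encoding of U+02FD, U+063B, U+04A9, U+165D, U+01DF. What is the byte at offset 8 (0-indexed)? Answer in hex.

0x9D

U+02FD → 2-byte form CB BD at offsets 0–1.
U+063B → 2-byte form D8 BB at offsets 2–3.
U+04A9 → 2-byte form D2 A9 at offsets 4–5.
U+165D → 3-byte form E1 99 9D at offsets 6–8.
Offset 8 falls in char 4's range; it's byte 3 of E1 99 9D = 0x9D.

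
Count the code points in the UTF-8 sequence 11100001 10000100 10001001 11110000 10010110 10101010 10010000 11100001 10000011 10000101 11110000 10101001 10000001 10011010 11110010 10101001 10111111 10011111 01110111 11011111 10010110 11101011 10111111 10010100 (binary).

8

Byte at offset 0: 0xE1 = 11100001 → 3-byte char (#1). Advance 3.
Byte at offset 3: 0xF0 = 11110000 → 4-byte char (#2). Advance 4.
Byte at offset 7: 0xE1 = 11100001 → 3-byte char (#3). Advance 3.
Byte at offset 10: 0xF0 = 11110000 → 4-byte char (#4). Advance 4.
Byte at offset 14: 0xF2 = 11110010 → 4-byte char (#5). Advance 4.
Byte at offset 18: 0x77 = 01110111 → 1-byte char (#6). Advance 1.
Byte at offset 19: 0xDF = 11011111 → 2-byte char (#7). Advance 2.
Byte at offset 21: 0xEB = 11101011 → 3-byte char (#8). Advance 3.
Reached end at offset 24 after 8 code points.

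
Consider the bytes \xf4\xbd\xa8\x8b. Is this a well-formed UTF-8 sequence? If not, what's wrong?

invalid (encodes a value above U+10FFFF)

Leading byte 0xF4 = 11110100 → 4-byte form.
Payload = 0x13DA0B, which exceeds U+10FFFF, the maximum Unicode code point. (Leading bytes F5–FF, or F4 followed by ≥ 0x90, are invalid.)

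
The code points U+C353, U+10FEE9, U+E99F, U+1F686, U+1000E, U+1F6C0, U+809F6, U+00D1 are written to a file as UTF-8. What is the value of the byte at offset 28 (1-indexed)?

0x91

1-indexed offset 28 is 0-indexed offset 27.
U+C353 → 3-byte form EC 8D 93 at offsets 0–2.
U+10FEE9 → 4-byte form F4 8F BB A9 at offsets 3–6.
U+E99F → 3-byte form EE A6 9F at offsets 7–9.
U+1F686 → 4-byte form F0 9F 9A 86 at offsets 10–13.
U+1000E → 4-byte form F0 90 80 8E at offsets 14–17.
U+1F6C0 → 4-byte form F0 9F 9B 80 at offsets 18–21.
U+809F6 → 4-byte form F2 80 A7 B6 at offsets 22–25.
U+00D1 → 2-byte form C3 91 at offsets 26–27.
Offset 27 falls in char 8's range; it's byte 2 of C3 91 = 0x91.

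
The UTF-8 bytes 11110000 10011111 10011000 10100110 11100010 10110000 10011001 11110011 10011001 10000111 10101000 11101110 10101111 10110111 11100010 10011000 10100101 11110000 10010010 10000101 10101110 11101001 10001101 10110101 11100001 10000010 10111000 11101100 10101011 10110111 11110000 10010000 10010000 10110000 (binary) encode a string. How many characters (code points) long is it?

Byte at offset 0: 0xF0 = 11110000 → 4-byte char (#1). Advance 4.
Byte at offset 4: 0xE2 = 11100010 → 3-byte char (#2). Advance 3.
Byte at offset 7: 0xF3 = 11110011 → 4-byte char (#3). Advance 4.
Byte at offset 11: 0xEE = 11101110 → 3-byte char (#4). Advance 3.
Byte at offset 14: 0xE2 = 11100010 → 3-byte char (#5). Advance 3.
Byte at offset 17: 0xF0 = 11110000 → 4-byte char (#6). Advance 4.
Byte at offset 21: 0xE9 = 11101001 → 3-byte char (#7). Advance 3.
Byte at offset 24: 0xE1 = 11100001 → 3-byte char (#8). Advance 3.
Byte at offset 27: 0xEC = 11101100 → 3-byte char (#9). Advance 3.
Byte at offset 30: 0xF0 = 11110000 → 4-byte char (#10). Advance 4.
Reached end at offset 34 after 10 code points.

10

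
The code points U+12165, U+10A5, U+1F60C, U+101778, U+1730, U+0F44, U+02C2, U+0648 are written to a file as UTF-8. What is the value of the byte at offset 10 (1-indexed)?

0x98

1-indexed offset 10 is 0-indexed offset 9.
U+12165 → 4-byte form F0 92 85 A5 at offsets 0–3.
U+10A5 → 3-byte form E1 82 A5 at offsets 4–6.
U+1F60C → 4-byte form F0 9F 98 8C at offsets 7–10.
Offset 9 falls in char 3's range; it's byte 3 of F0 9F 98 8C = 0x98.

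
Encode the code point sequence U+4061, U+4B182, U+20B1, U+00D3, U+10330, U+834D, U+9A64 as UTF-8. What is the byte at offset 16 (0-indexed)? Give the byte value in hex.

U+4061 → 3-byte form E4 81 A1 at offsets 0–2.
U+4B182 → 4-byte form F1 8B 86 82 at offsets 3–6.
U+20B1 → 3-byte form E2 82 B1 at offsets 7–9.
U+00D3 → 2-byte form C3 93 at offsets 10–11.
U+10330 → 4-byte form F0 90 8C B0 at offsets 12–15.
U+834D → 3-byte form E8 8D 8D at offsets 16–18.
Offset 16 falls in char 6's range; it's byte 1 of E8 8D 8D = 0xE8.

0xE8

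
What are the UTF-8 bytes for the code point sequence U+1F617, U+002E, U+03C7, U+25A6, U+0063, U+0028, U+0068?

U+1F617: 4-byte form → F0 9F 98 97.
U+002E: 1-byte form → 2E.
U+03C7: 2-byte form → CF 87.
U+25A6: 3-byte form → E2 96 A6.
U+0063: 1-byte form → 63.
U+0028: 1-byte form → 28.
U+0068: 1-byte form → 68.
Concatenated (13 bytes): F0 9F 98 97 2E CF 87 E2 96 A6 63 28 68.

F0 9F 98 97 2E CF 87 E2 96 A6 63 28 68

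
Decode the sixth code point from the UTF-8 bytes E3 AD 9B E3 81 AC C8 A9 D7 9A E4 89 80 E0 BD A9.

Offset 0: leading byte 0xE3 = 11100011 → 3-byte char #1 = E3 AD 9B.
Offset 3: leading byte 0xE3 = 11100011 → 3-byte char #2 = E3 81 AC.
Offset 6: leading byte 0xC8 = 11001000 → 2-byte char #3 = C8 A9.
Offset 8: leading byte 0xD7 = 11010111 → 2-byte char #4 = D7 9A.
Offset 10: leading byte 0xE4 = 11100100 → 3-byte char #5 = E4 89 80.
Offset 13: leading byte 0xE0 = 11100000 → 3-byte char #6 = E0 BD A9.
Leading byte 0xE0 = 11100000 matches 1110xxxx → 3-byte sequence.
Byte 1: 0xE0 = 11100000, payload 0000 (4 bits).
Byte 2: 0xBD = 10111101 (10xxxxxx ✓), payload 111101.
Byte 3: 0xA9 = 10101001 (10xxxxxx ✓), payload 101001.
Concatenate: 0000111101101001 = 0xF69 (16 bits → U+0F69).

U+0F69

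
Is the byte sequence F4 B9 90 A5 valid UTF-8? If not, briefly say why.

invalid (encodes a value above U+10FFFF)

Leading byte 0xF4 = 11110100 → 4-byte form.
Payload = 0x139425, which exceeds U+10FFFF, the maximum Unicode code point. (Leading bytes F5–FF, or F4 followed by ≥ 0x90, are invalid.)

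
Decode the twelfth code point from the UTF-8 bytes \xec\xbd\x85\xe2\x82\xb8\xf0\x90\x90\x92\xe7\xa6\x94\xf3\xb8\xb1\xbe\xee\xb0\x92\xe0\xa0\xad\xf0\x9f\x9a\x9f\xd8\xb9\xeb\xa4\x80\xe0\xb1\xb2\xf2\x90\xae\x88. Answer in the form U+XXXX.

Offset 0: leading byte 0xEC = 11101100 → 3-byte char #1 = EC BD 85.
Offset 3: leading byte 0xE2 = 11100010 → 3-byte char #2 = E2 82 B8.
Offset 6: leading byte 0xF0 = 11110000 → 4-byte char #3 = F0 90 90 92.
Offset 10: leading byte 0xE7 = 11100111 → 3-byte char #4 = E7 A6 94.
Offset 13: leading byte 0xF3 = 11110011 → 4-byte char #5 = F3 B8 B1 BE.
Offset 17: leading byte 0xEE = 11101110 → 3-byte char #6 = EE B0 92.
Offset 20: leading byte 0xE0 = 11100000 → 3-byte char #7 = E0 A0 AD.
Offset 23: leading byte 0xF0 = 11110000 → 4-byte char #8 = F0 9F 9A 9F.
Offset 27: leading byte 0xD8 = 11011000 → 2-byte char #9 = D8 B9.
Offset 29: leading byte 0xEB = 11101011 → 3-byte char #10 = EB A4 80.
Offset 32: leading byte 0xE0 = 11100000 → 3-byte char #11 = E0 B1 B2.
Offset 35: leading byte 0xF2 = 11110010 → 4-byte char #12 = F2 90 AE 88.
Leading byte 0xF2 = 11110010 matches 11110xxx → 4-byte sequence.
Byte 1: 0xF2 = 11110010, payload 010 (3 bits).
Byte 2: 0x90 = 10010000 (10xxxxxx ✓), payload 010000.
Byte 3: 0xAE = 10101110 (10xxxxxx ✓), payload 101110.
Byte 4: 0x88 = 10001000 (10xxxxxx ✓), payload 001000.
Concatenate: 010010000101110001000 = 0x90B88 (21 bits → U+90B88).

U+90B88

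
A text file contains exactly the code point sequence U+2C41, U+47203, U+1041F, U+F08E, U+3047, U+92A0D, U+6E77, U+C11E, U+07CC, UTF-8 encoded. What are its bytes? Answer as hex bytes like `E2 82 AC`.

U+2C41: 3-byte form → E2 B1 81.
U+47203: 4-byte form → F1 87 88 83.
U+1041F: 4-byte form → F0 90 90 9F.
U+F08E: 3-byte form → EF 82 8E.
U+3047: 3-byte form → E3 81 87.
U+92A0D: 4-byte form → F2 92 A8 8D.
U+6E77: 3-byte form → E6 B9 B7.
U+C11E: 3-byte form → EC 84 9E.
U+07CC: 2-byte form → DF 8C.
Concatenated (29 bytes): E2 B1 81 F1 87 88 83 F0 90 90 9F EF 82 8E E3 81 87 F2 92 A8 8D E6 B9 B7 EC 84 9E DF 8C.

E2 B1 81 F1 87 88 83 F0 90 90 9F EF 82 8E E3 81 87 F2 92 A8 8D E6 B9 B7 EC 84 9E DF 8C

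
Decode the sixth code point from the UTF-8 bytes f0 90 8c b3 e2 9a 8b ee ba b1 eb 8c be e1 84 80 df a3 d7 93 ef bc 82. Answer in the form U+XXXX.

U+07E3

Offset 0: leading byte 0xF0 = 11110000 → 4-byte char #1 = F0 90 8C B3.
Offset 4: leading byte 0xE2 = 11100010 → 3-byte char #2 = E2 9A 8B.
Offset 7: leading byte 0xEE = 11101110 → 3-byte char #3 = EE BA B1.
Offset 10: leading byte 0xEB = 11101011 → 3-byte char #4 = EB 8C BE.
Offset 13: leading byte 0xE1 = 11100001 → 3-byte char #5 = E1 84 80.
Offset 16: leading byte 0xDF = 11011111 → 2-byte char #6 = DF A3.
Leading byte 0xDF = 11011111 matches 110xxxxx → 2-byte sequence.
Byte 1: 0xDF = 11011111, payload 11111 (5 bits).
Byte 2: 0xA3 = 10100011 (10xxxxxx ✓), payload 100011.
Concatenate: 11111100011 = 0x7E3 (11 bits → U+07E3).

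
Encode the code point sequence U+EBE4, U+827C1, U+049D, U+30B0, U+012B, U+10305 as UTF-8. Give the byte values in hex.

U+EBE4: 3-byte form → EE AF A4.
U+827C1: 4-byte form → F2 82 9F 81.
U+049D: 2-byte form → D2 9D.
U+30B0: 3-byte form → E3 82 B0.
U+012B: 2-byte form → C4 AB.
U+10305: 4-byte form → F0 90 8C 85.
Concatenated (18 bytes): EE AF A4 F2 82 9F 81 D2 9D E3 82 B0 C4 AB F0 90 8C 85.

EE AF A4 F2 82 9F 81 D2 9D E3 82 B0 C4 AB F0 90 8C 85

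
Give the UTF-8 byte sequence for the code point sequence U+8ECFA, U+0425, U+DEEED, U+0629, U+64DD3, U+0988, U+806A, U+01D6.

F2 8E B3 BA D0 A5 F3 9E BB AD D8 A9 F1 A4 B7 93 E0 A6 88 E8 81 AA C7 96

U+8ECFA: 4-byte form → F2 8E B3 BA.
U+0425: 2-byte form → D0 A5.
U+DEEED: 4-byte form → F3 9E BB AD.
U+0629: 2-byte form → D8 A9.
U+64DD3: 4-byte form → F1 A4 B7 93.
U+0988: 3-byte form → E0 A6 88.
U+806A: 3-byte form → E8 81 AA.
U+01D6: 2-byte form → C7 96.
Concatenated (24 bytes): F2 8E B3 BA D0 A5 F3 9E BB AD D8 A9 F1 A4 B7 93 E0 A6 88 E8 81 AA C7 96.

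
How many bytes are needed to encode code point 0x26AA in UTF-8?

3

U+26AA = 0x26AA. UTF-8 uses 1 byte below 0x80, 2 below 0x800, 3 below 0x10000, 4 up to 0x10FFFF. 0x26AA is in U+0800–U+FFFF → 3 bytes.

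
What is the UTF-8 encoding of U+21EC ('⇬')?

E2 87 AC

U+21EC = 0x21EC = 8684 decimal. In range U+0800–U+FFFF → 3-byte form: 1110xxxx 10xxxxxx 10xxxxxx.
Binary (16 bits): 0010000111101100.
Split 4+6+6: 0010 | 000111 | 101100.
Byte 1: 11100010 = 0xE2.
Byte 2: 10000111 = 0x87.
Byte 3: 10101100 = 0xAC.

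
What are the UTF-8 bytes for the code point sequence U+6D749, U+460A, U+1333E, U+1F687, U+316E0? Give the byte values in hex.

F1 AD 9D 89 E4 98 8A F0 93 8C BE F0 9F 9A 87 F0 B1 9B A0

U+6D749: 4-byte form → F1 AD 9D 89.
U+460A: 3-byte form → E4 98 8A.
U+1333E: 4-byte form → F0 93 8C BE.
U+1F687: 4-byte form → F0 9F 9A 87.
U+316E0: 4-byte form → F0 B1 9B A0.
Concatenated (19 bytes): F1 AD 9D 89 E4 98 8A F0 93 8C BE F0 9F 9A 87 F0 B1 9B A0.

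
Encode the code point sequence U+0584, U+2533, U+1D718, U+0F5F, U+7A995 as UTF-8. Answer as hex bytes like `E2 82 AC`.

U+0584: 2-byte form → D6 84.
U+2533: 3-byte form → E2 94 B3.
U+1D718: 4-byte form → F0 9D 9C 98.
U+0F5F: 3-byte form → E0 BD 9F.
U+7A995: 4-byte form → F1 BA A6 95.
Concatenated (16 bytes): D6 84 E2 94 B3 F0 9D 9C 98 E0 BD 9F F1 BA A6 95.

D6 84 E2 94 B3 F0 9D 9C 98 E0 BD 9F F1 BA A6 95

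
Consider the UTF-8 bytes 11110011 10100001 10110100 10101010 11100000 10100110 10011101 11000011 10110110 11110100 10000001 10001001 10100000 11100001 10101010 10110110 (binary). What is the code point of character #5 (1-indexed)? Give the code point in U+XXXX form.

Offset 0: leading byte 0xF3 = 11110011 → 4-byte char #1 = F3 A1 B4 AA.
Offset 4: leading byte 0xE0 = 11100000 → 3-byte char #2 = E0 A6 9D.
Offset 7: leading byte 0xC3 = 11000011 → 2-byte char #3 = C3 B6.
Offset 9: leading byte 0xF4 = 11110100 → 4-byte char #4 = F4 81 89 A0.
Offset 13: leading byte 0xE1 = 11100001 → 3-byte char #5 = E1 AA B6.
Leading byte 0xE1 = 11100001 matches 1110xxxx → 3-byte sequence.
Byte 1: 0xE1 = 11100001, payload 0001 (4 bits).
Byte 2: 0xAA = 10101010 (10xxxxxx ✓), payload 101010.
Byte 3: 0xB6 = 10110110 (10xxxxxx ✓), payload 110110.
Concatenate: 0001101010110110 = 0x1AB6 (16 bits → U+1AB6).

U+1AB6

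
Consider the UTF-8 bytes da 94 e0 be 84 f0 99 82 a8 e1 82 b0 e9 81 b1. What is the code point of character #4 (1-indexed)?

U+10B0

Offset 0: leading byte 0xDA = 11011010 → 2-byte char #1 = DA 94.
Offset 2: leading byte 0xE0 = 11100000 → 3-byte char #2 = E0 BE 84.
Offset 5: leading byte 0xF0 = 11110000 → 4-byte char #3 = F0 99 82 A8.
Offset 9: leading byte 0xE1 = 11100001 → 3-byte char #4 = E1 82 B0.
Leading byte 0xE1 = 11100001 matches 1110xxxx → 3-byte sequence.
Byte 1: 0xE1 = 11100001, payload 0001 (4 bits).
Byte 2: 0x82 = 10000010 (10xxxxxx ✓), payload 000010.
Byte 3: 0xB0 = 10110000 (10xxxxxx ✓), payload 110000.
Concatenate: 0001000010110000 = 0x10B0 (16 bits → U+10B0).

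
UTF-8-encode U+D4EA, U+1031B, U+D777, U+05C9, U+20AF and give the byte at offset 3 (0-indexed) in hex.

0xF0

U+D4EA → 3-byte form ED 93 AA at offsets 0–2.
U+1031B → 4-byte form F0 90 8C 9B at offsets 3–6.
Offset 3 falls in char 2's range; it's byte 1 of F0 90 8C 9B = 0xF0.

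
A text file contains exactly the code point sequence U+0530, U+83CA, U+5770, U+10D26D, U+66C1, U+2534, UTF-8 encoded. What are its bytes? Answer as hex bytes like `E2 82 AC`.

D4 B0 E8 8F 8A E5 9D B0 F4 8D 89 AD E6 9B 81 E2 94 B4

U+0530: 2-byte form → D4 B0.
U+83CA: 3-byte form → E8 8F 8A.
U+5770: 3-byte form → E5 9D B0.
U+10D26D: 4-byte form → F4 8D 89 AD.
U+66C1: 3-byte form → E6 9B 81.
U+2534: 3-byte form → E2 94 B4.
Concatenated (18 bytes): D4 B0 E8 8F 8A E5 9D B0 F4 8D 89 AD E6 9B 81 E2 94 B4.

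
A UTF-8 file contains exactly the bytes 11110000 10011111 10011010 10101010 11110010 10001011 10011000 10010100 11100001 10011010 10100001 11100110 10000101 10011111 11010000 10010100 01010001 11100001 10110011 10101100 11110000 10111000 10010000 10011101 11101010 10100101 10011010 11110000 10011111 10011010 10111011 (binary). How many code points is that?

Byte at offset 0: 0xF0 = 11110000 → 4-byte char (#1). Advance 4.
Byte at offset 4: 0xF2 = 11110010 → 4-byte char (#2). Advance 4.
Byte at offset 8: 0xE1 = 11100001 → 3-byte char (#3). Advance 3.
Byte at offset 11: 0xE6 = 11100110 → 3-byte char (#4). Advance 3.
Byte at offset 14: 0xD0 = 11010000 → 2-byte char (#5). Advance 2.
Byte at offset 16: 0x51 = 01010001 → 1-byte char (#6). Advance 1.
Byte at offset 17: 0xE1 = 11100001 → 3-byte char (#7). Advance 3.
Byte at offset 20: 0xF0 = 11110000 → 4-byte char (#8). Advance 4.
Byte at offset 24: 0xEA = 11101010 → 3-byte char (#9). Advance 3.
Byte at offset 27: 0xF0 = 11110000 → 4-byte char (#10). Advance 4.
Reached end at offset 31 after 10 code points.

10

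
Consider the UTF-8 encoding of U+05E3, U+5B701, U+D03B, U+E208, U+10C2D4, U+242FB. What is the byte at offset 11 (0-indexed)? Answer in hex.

0x88

U+05E3 → 2-byte form D7 A3 at offsets 0–1.
U+5B701 → 4-byte form F1 9B 9C 81 at offsets 2–5.
U+D03B → 3-byte form ED 80 BB at offsets 6–8.
U+E208 → 3-byte form EE 88 88 at offsets 9–11.
Offset 11 falls in char 4's range; it's byte 3 of EE 88 88 = 0x88.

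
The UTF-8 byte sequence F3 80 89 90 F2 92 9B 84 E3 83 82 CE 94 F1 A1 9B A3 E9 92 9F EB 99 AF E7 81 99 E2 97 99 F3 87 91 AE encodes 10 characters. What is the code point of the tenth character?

Offset 0: leading byte 0xF3 = 11110011 → 4-byte char #1 = F3 80 89 90.
Offset 4: leading byte 0xF2 = 11110010 → 4-byte char #2 = F2 92 9B 84.
Offset 8: leading byte 0xE3 = 11100011 → 3-byte char #3 = E3 83 82.
Offset 11: leading byte 0xCE = 11001110 → 2-byte char #4 = CE 94.
Offset 13: leading byte 0xF1 = 11110001 → 4-byte char #5 = F1 A1 9B A3.
Offset 17: leading byte 0xE9 = 11101001 → 3-byte char #6 = E9 92 9F.
Offset 20: leading byte 0xEB = 11101011 → 3-byte char #7 = EB 99 AF.
Offset 23: leading byte 0xE7 = 11100111 → 3-byte char #8 = E7 81 99.
Offset 26: leading byte 0xE2 = 11100010 → 3-byte char #9 = E2 97 99.
Offset 29: leading byte 0xF3 = 11110011 → 4-byte char #10 = F3 87 91 AE.
Leading byte 0xF3 = 11110011 matches 11110xxx → 4-byte sequence.
Byte 1: 0xF3 = 11110011, payload 011 (3 bits).
Byte 2: 0x87 = 10000111 (10xxxxxx ✓), payload 000111.
Byte 3: 0x91 = 10010001 (10xxxxxx ✓), payload 010001.
Byte 4: 0xAE = 10101110 (10xxxxxx ✓), payload 101110.
Concatenate: 011000111010001101110 = 0xC746E (21 bits → U+C746E).

U+C746E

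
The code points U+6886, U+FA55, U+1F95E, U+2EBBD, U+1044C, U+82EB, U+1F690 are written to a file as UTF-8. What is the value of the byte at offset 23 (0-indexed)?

0x9A

U+6886 → 3-byte form E6 A2 86 at offsets 0–2.
U+FA55 → 3-byte form EF A9 95 at offsets 3–5.
U+1F95E → 4-byte form F0 9F A5 9E at offsets 6–9.
U+2EBBD → 4-byte form F0 AE AE BD at offsets 10–13.
U+1044C → 4-byte form F0 90 91 8C at offsets 14–17.
U+82EB → 3-byte form E8 8B AB at offsets 18–20.
U+1F690 → 4-byte form F0 9F 9A 90 at offsets 21–24.
Offset 23 falls in char 7's range; it's byte 3 of F0 9F 9A 90 = 0x9A.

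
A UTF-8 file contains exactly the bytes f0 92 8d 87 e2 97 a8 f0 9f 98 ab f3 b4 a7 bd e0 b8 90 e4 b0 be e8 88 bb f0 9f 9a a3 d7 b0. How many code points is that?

Byte at offset 0: 0xF0 = 11110000 → 4-byte char (#1). Advance 4.
Byte at offset 4: 0xE2 = 11100010 → 3-byte char (#2). Advance 3.
Byte at offset 7: 0xF0 = 11110000 → 4-byte char (#3). Advance 4.
Byte at offset 11: 0xF3 = 11110011 → 4-byte char (#4). Advance 4.
Byte at offset 15: 0xE0 = 11100000 → 3-byte char (#5). Advance 3.
Byte at offset 18: 0xE4 = 11100100 → 3-byte char (#6). Advance 3.
Byte at offset 21: 0xE8 = 11101000 → 3-byte char (#7). Advance 3.
Byte at offset 24: 0xF0 = 11110000 → 4-byte char (#8). Advance 4.
Byte at offset 28: 0xD7 = 11010111 → 2-byte char (#9). Advance 2.
Reached end at offset 30 after 9 code points.

9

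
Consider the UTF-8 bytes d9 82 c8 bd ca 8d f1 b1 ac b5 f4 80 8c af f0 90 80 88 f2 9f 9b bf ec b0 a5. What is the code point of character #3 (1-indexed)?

U+028D

Offset 0: leading byte 0xD9 = 11011001 → 2-byte char #1 = D9 82.
Offset 2: leading byte 0xC8 = 11001000 → 2-byte char #2 = C8 BD.
Offset 4: leading byte 0xCA = 11001010 → 2-byte char #3 = CA 8D.
Leading byte 0xCA = 11001010 matches 110xxxxx → 2-byte sequence.
Byte 1: 0xCA = 11001010, payload 01010 (5 bits).
Byte 2: 0x8D = 10001101 (10xxxxxx ✓), payload 001101.
Concatenate: 01010001101 = 0x28D (11 bits → U+028D).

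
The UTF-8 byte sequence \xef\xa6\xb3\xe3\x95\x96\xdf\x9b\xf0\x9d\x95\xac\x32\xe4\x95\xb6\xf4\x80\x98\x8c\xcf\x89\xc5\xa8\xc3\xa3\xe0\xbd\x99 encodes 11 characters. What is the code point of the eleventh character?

Offset 0: leading byte 0xEF = 11101111 → 3-byte char #1 = EF A6 B3.
Offset 3: leading byte 0xE3 = 11100011 → 3-byte char #2 = E3 95 96.
Offset 6: leading byte 0xDF = 11011111 → 2-byte char #3 = DF 9B.
Offset 8: leading byte 0xF0 = 11110000 → 4-byte char #4 = F0 9D 95 AC.
Offset 12: leading byte 0x32 = 00110010 → 1-byte char #5 = 32.
Offset 13: leading byte 0xE4 = 11100100 → 3-byte char #6 = E4 95 B6.
Offset 16: leading byte 0xF4 = 11110100 → 4-byte char #7 = F4 80 98 8C.
Offset 20: leading byte 0xCF = 11001111 → 2-byte char #8 = CF 89.
Offset 22: leading byte 0xC5 = 11000101 → 2-byte char #9 = C5 A8.
Offset 24: leading byte 0xC3 = 11000011 → 2-byte char #10 = C3 A3.
Offset 26: leading byte 0xE0 = 11100000 → 3-byte char #11 = E0 BD 99.
Leading byte 0xE0 = 11100000 matches 1110xxxx → 3-byte sequence.
Byte 1: 0xE0 = 11100000, payload 0000 (4 bits).
Byte 2: 0xBD = 10111101 (10xxxxxx ✓), payload 111101.
Byte 3: 0x99 = 10011001 (10xxxxxx ✓), payload 011001.
Concatenate: 0000111101011001 = 0xF59 (16 bits → U+0F59).

U+0F59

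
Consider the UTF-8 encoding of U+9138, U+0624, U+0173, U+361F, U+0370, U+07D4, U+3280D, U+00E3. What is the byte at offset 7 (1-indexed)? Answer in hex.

0xB3

1-indexed offset 7 is 0-indexed offset 6.
U+9138 → 3-byte form E9 84 B8 at offsets 0–2.
U+0624 → 2-byte form D8 A4 at offsets 3–4.
U+0173 → 2-byte form C5 B3 at offsets 5–6.
Offset 6 falls in char 3's range; it's byte 2 of C5 B3 = 0xB3.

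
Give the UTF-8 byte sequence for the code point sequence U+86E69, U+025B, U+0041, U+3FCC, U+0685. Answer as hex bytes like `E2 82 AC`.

F2 86 B9 A9 C9 9B 41 E3 BF 8C DA 85

U+86E69: 4-byte form → F2 86 B9 A9.
U+025B: 2-byte form → C9 9B.
U+0041: 1-byte form → 41.
U+3FCC: 3-byte form → E3 BF 8C.
U+0685: 2-byte form → DA 85.
Concatenated (12 bytes): F2 86 B9 A9 C9 9B 41 E3 BF 8C DA 85.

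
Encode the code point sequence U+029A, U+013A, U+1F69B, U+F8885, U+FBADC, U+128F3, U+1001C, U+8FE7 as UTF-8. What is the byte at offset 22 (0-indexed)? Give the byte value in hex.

0x80

U+029A → 2-byte form CA 9A at offsets 0–1.
U+013A → 2-byte form C4 BA at offsets 2–3.
U+1F69B → 4-byte form F0 9F 9A 9B at offsets 4–7.
U+F8885 → 4-byte form F3 B8 A2 85 at offsets 8–11.
U+FBADC → 4-byte form F3 BB AB 9C at offsets 12–15.
U+128F3 → 4-byte form F0 92 A3 B3 at offsets 16–19.
U+1001C → 4-byte form F0 90 80 9C at offsets 20–23.
Offset 22 falls in char 7's range; it's byte 3 of F0 90 80 9C = 0x80.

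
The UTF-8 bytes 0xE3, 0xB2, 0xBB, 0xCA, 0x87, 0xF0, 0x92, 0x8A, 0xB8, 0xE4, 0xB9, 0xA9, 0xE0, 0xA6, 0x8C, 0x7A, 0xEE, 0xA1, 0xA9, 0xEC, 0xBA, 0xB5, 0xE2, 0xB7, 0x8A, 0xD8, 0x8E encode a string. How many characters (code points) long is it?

Byte at offset 0: 0xE3 = 11100011 → 3-byte char (#1). Advance 3.
Byte at offset 3: 0xCA = 11001010 → 2-byte char (#2). Advance 2.
Byte at offset 5: 0xF0 = 11110000 → 4-byte char (#3). Advance 4.
Byte at offset 9: 0xE4 = 11100100 → 3-byte char (#4). Advance 3.
Byte at offset 12: 0xE0 = 11100000 → 3-byte char (#5). Advance 3.
Byte at offset 15: 0x7A = 01111010 → 1-byte char (#6). Advance 1.
Byte at offset 16: 0xEE = 11101110 → 3-byte char (#7). Advance 3.
Byte at offset 19: 0xEC = 11101100 → 3-byte char (#8). Advance 3.
Byte at offset 22: 0xE2 = 11100010 → 3-byte char (#9). Advance 3.
Byte at offset 25: 0xD8 = 11011000 → 2-byte char (#10). Advance 2.
Reached end at offset 27 after 10 code points.

10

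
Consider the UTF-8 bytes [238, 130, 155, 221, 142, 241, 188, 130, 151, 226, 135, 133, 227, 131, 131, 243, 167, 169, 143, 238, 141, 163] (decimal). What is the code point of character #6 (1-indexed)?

U+E7A4F

Offset 0: leading byte 0xEE = 11101110 → 3-byte char #1 = EE 82 9B.
Offset 3: leading byte 0xDD = 11011101 → 2-byte char #2 = DD 8E.
Offset 5: leading byte 0xF1 = 11110001 → 4-byte char #3 = F1 BC 82 97.
Offset 9: leading byte 0xE2 = 11100010 → 3-byte char #4 = E2 87 85.
Offset 12: leading byte 0xE3 = 11100011 → 3-byte char #5 = E3 83 83.
Offset 15: leading byte 0xF3 = 11110011 → 4-byte char #6 = F3 A7 A9 8F.
Leading byte 0xF3 = 11110011 matches 11110xxx → 4-byte sequence.
Byte 1: 0xF3 = 11110011, payload 011 (3 bits).
Byte 2: 0xA7 = 10100111 (10xxxxxx ✓), payload 100111.
Byte 3: 0xA9 = 10101001 (10xxxxxx ✓), payload 101001.
Byte 4: 0x8F = 10001111 (10xxxxxx ✓), payload 001111.
Concatenate: 011100111101001001111 = 0xE7A4F (21 bits → U+E7A4F).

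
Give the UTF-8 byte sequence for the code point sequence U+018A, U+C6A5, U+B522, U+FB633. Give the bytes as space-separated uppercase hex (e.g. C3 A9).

U+018A: 2-byte form → C6 8A.
U+C6A5: 3-byte form → EC 9A A5.
U+B522: 3-byte form → EB 94 A2.
U+FB633: 4-byte form → F3 BB 98 B3.
Concatenated (12 bytes): C6 8A EC 9A A5 EB 94 A2 F3 BB 98 B3.

C6 8A EC 9A A5 EB 94 A2 F3 BB 98 B3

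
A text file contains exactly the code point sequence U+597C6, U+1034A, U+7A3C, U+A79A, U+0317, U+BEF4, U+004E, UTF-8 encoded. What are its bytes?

F1 99 9F 86 F0 90 8D 8A E7 A8 BC EA 9E 9A CC 97 EB BB B4 4E

U+597C6: 4-byte form → F1 99 9F 86.
U+1034A: 4-byte form → F0 90 8D 8A.
U+7A3C: 3-byte form → E7 A8 BC.
U+A79A: 3-byte form → EA 9E 9A.
U+0317: 2-byte form → CC 97.
U+BEF4: 3-byte form → EB BB B4.
U+004E: 1-byte form → 4E.
Concatenated (20 bytes): F1 99 9F 86 F0 90 8D 8A E7 A8 BC EA 9E 9A CC 97 EB BB B4 4E.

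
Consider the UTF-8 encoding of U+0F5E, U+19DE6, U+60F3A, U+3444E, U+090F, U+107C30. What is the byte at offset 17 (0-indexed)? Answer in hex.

0x8F

U+0F5E → 3-byte form E0 BD 9E at offsets 0–2.
U+19DE6 → 4-byte form F0 99 B7 A6 at offsets 3–6.
U+60F3A → 4-byte form F1 A0 BC BA at offsets 7–10.
U+3444E → 4-byte form F0 B4 91 8E at offsets 11–14.
U+090F → 3-byte form E0 A4 8F at offsets 15–17.
Offset 17 falls in char 5's range; it's byte 3 of E0 A4 8F = 0x8F.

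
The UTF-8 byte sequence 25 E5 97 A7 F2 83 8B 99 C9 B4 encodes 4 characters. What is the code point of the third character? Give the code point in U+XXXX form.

Offset 0: leading byte 0x25 = 00100101 → 1-byte char #1 = 25.
Offset 1: leading byte 0xE5 = 11100101 → 3-byte char #2 = E5 97 A7.
Offset 4: leading byte 0xF2 = 11110010 → 4-byte char #3 = F2 83 8B 99.
Leading byte 0xF2 = 11110010 matches 11110xxx → 4-byte sequence.
Byte 1: 0xF2 = 11110010, payload 010 (3 bits).
Byte 2: 0x83 = 10000011 (10xxxxxx ✓), payload 000011.
Byte 3: 0x8B = 10001011 (10xxxxxx ✓), payload 001011.
Byte 4: 0x99 = 10011001 (10xxxxxx ✓), payload 011001.
Concatenate: 010000011001011011001 = 0x832D9 (21 bits → U+832D9).

U+832D9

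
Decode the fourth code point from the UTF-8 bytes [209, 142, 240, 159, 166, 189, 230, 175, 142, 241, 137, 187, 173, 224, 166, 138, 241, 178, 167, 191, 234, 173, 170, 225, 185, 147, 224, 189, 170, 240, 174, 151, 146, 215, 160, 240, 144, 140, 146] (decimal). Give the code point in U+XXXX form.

U+49EED

Offset 0: leading byte 0xD1 = 11010001 → 2-byte char #1 = D1 8E.
Offset 2: leading byte 0xF0 = 11110000 → 4-byte char #2 = F0 9F A6 BD.
Offset 6: leading byte 0xE6 = 11100110 → 3-byte char #3 = E6 AF 8E.
Offset 9: leading byte 0xF1 = 11110001 → 4-byte char #4 = F1 89 BB AD.
Leading byte 0xF1 = 11110001 matches 11110xxx → 4-byte sequence.
Byte 1: 0xF1 = 11110001, payload 001 (3 bits).
Byte 2: 0x89 = 10001001 (10xxxxxx ✓), payload 001001.
Byte 3: 0xBB = 10111011 (10xxxxxx ✓), payload 111011.
Byte 4: 0xAD = 10101101 (10xxxxxx ✓), payload 101101.
Concatenate: 001001001111011101101 = 0x49EED (21 bits → U+49EED).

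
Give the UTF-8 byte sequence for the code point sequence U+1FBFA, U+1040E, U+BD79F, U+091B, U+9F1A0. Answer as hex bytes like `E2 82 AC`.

U+1FBFA: 4-byte form → F0 9F AF BA.
U+1040E: 4-byte form → F0 90 90 8E.
U+BD79F: 4-byte form → F2 BD 9E 9F.
U+091B: 3-byte form → E0 A4 9B.
U+9F1A0: 4-byte form → F2 9F 86 A0.
Concatenated (19 bytes): F0 9F AF BA F0 90 90 8E F2 BD 9E 9F E0 A4 9B F2 9F 86 A0.

F0 9F AF BA F0 90 90 8E F2 BD 9E 9F E0 A4 9B F2 9F 86 A0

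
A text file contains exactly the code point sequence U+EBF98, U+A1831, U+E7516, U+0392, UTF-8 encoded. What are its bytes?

U+EBF98: 4-byte form → F3 AB BE 98.
U+A1831: 4-byte form → F2 A1 A0 B1.
U+E7516: 4-byte form → F3 A7 94 96.
U+0392: 2-byte form → CE 92.
Concatenated (14 bytes): F3 AB BE 98 F2 A1 A0 B1 F3 A7 94 96 CE 92.

F3 AB BE 98 F2 A1 A0 B1 F3 A7 94 96 CE 92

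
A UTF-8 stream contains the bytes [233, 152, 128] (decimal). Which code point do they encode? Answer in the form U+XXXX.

U+9600

Leading byte 0xE9 = 11101001 matches 1110xxxx → 3-byte sequence.
Byte 1: 0xE9 = 11101001, payload 1001 (4 bits).
Byte 2: 0x98 = 10011000 (10xxxxxx ✓), payload 011000.
Byte 3: 0x80 = 10000000 (10xxxxxx ✓), payload 000000.
Concatenate: 1001011000000000 = 0x9600 (16 bits → U+9600).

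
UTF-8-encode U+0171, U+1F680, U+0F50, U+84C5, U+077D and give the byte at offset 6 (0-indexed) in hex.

0xE0

U+0171 → 2-byte form C5 B1 at offsets 0–1.
U+1F680 → 4-byte form F0 9F 9A 80 at offsets 2–5.
U+0F50 → 3-byte form E0 BD 90 at offsets 6–8.
Offset 6 falls in char 3's range; it's byte 1 of E0 BD 90 = 0xE0.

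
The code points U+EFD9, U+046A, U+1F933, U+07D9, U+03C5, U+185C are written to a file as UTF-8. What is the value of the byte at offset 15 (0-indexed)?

0x9C

U+EFD9 → 3-byte form EE BF 99 at offsets 0–2.
U+046A → 2-byte form D1 AA at offsets 3–4.
U+1F933 → 4-byte form F0 9F A4 B3 at offsets 5–8.
U+07D9 → 2-byte form DF 99 at offsets 9–10.
U+03C5 → 2-byte form CF 85 at offsets 11–12.
U+185C → 3-byte form E1 A1 9C at offsets 13–15.
Offset 15 falls in char 6's range; it's byte 3 of E1 A1 9C = 0x9C.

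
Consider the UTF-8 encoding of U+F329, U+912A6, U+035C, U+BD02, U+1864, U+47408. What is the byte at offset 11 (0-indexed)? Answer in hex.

0x82

U+F329 → 3-byte form EF 8C A9 at offsets 0–2.
U+912A6 → 4-byte form F2 91 8A A6 at offsets 3–6.
U+035C → 2-byte form CD 9C at offsets 7–8.
U+BD02 → 3-byte form EB B4 82 at offsets 9–11.
Offset 11 falls in char 4's range; it's byte 3 of EB B4 82 = 0x82.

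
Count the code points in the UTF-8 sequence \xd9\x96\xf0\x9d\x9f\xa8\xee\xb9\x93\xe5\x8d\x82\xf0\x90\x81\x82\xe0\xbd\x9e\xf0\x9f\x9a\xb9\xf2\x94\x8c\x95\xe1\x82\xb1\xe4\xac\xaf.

10

Byte at offset 0: 0xD9 = 11011001 → 2-byte char (#1). Advance 2.
Byte at offset 2: 0xF0 = 11110000 → 4-byte char (#2). Advance 4.
Byte at offset 6: 0xEE = 11101110 → 3-byte char (#3). Advance 3.
Byte at offset 9: 0xE5 = 11100101 → 3-byte char (#4). Advance 3.
Byte at offset 12: 0xF0 = 11110000 → 4-byte char (#5). Advance 4.
Byte at offset 16: 0xE0 = 11100000 → 3-byte char (#6). Advance 3.
Byte at offset 19: 0xF0 = 11110000 → 4-byte char (#7). Advance 4.
Byte at offset 23: 0xF2 = 11110010 → 4-byte char (#8). Advance 4.
Byte at offset 27: 0xE1 = 11100001 → 3-byte char (#9). Advance 3.
Byte at offset 30: 0xE4 = 11100100 → 3-byte char (#10). Advance 3.
Reached end at offset 33 after 10 code points.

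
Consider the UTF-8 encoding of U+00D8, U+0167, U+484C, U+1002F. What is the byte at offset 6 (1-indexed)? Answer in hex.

0xA1

1-indexed offset 6 is 0-indexed offset 5.
U+00D8 → 2-byte form C3 98 at offsets 0–1.
U+0167 → 2-byte form C5 A7 at offsets 2–3.
U+484C → 3-byte form E4 A1 8C at offsets 4–6.
Offset 5 falls in char 3's range; it's byte 2 of E4 A1 8C = 0xA1.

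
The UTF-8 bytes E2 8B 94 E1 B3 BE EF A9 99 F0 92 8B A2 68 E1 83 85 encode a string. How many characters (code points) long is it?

6

Byte at offset 0: 0xE2 = 11100010 → 3-byte char (#1). Advance 3.
Byte at offset 3: 0xE1 = 11100001 → 3-byte char (#2). Advance 3.
Byte at offset 6: 0xEF = 11101111 → 3-byte char (#3). Advance 3.
Byte at offset 9: 0xF0 = 11110000 → 4-byte char (#4). Advance 4.
Byte at offset 13: 0x68 = 01101000 → 1-byte char (#5). Advance 1.
Byte at offset 14: 0xE1 = 11100001 → 3-byte char (#6). Advance 3.
Reached end at offset 17 after 6 code points.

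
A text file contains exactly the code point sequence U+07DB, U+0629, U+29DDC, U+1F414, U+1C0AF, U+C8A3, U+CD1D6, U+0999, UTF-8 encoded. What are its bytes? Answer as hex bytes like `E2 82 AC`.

U+07DB: 2-byte form → DF 9B.
U+0629: 2-byte form → D8 A9.
U+29DDC: 4-byte form → F0 A9 B7 9C.
U+1F414: 4-byte form → F0 9F 90 94.
U+1C0AF: 4-byte form → F0 9C 82 AF.
U+C8A3: 3-byte form → EC A2 A3.
U+CD1D6: 4-byte form → F3 8D 87 96.
U+0999: 3-byte form → E0 A6 99.
Concatenated (26 bytes): DF 9B D8 A9 F0 A9 B7 9C F0 9F 90 94 F0 9C 82 AF EC A2 A3 F3 8D 87 96 E0 A6 99.

DF 9B D8 A9 F0 A9 B7 9C F0 9F 90 94 F0 9C 82 AF EC A2 A3 F3 8D 87 96 E0 A6 99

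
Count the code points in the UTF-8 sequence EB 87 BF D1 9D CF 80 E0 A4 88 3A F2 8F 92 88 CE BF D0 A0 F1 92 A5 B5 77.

10

Byte at offset 0: 0xEB = 11101011 → 3-byte char (#1). Advance 3.
Byte at offset 3: 0xD1 = 11010001 → 2-byte char (#2). Advance 2.
Byte at offset 5: 0xCF = 11001111 → 2-byte char (#3). Advance 2.
Byte at offset 7: 0xE0 = 11100000 → 3-byte char (#4). Advance 3.
Byte at offset 10: 0x3A = 00111010 → 1-byte char (#5). Advance 1.
Byte at offset 11: 0xF2 = 11110010 → 4-byte char (#6). Advance 4.
Byte at offset 15: 0xCE = 11001110 → 2-byte char (#7). Advance 2.
Byte at offset 17: 0xD0 = 11010000 → 2-byte char (#8). Advance 2.
Byte at offset 19: 0xF1 = 11110001 → 4-byte char (#9). Advance 4.
Byte at offset 23: 0x77 = 01110111 → 1-byte char (#10). Advance 1.
Reached end at offset 24 after 10 code points.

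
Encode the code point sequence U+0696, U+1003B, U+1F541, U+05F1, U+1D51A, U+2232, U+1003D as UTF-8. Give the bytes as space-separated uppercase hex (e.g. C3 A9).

U+0696: 2-byte form → DA 96.
U+1003B: 4-byte form → F0 90 80 BB.
U+1F541: 4-byte form → F0 9F 95 81.
U+05F1: 2-byte form → D7 B1.
U+1D51A: 4-byte form → F0 9D 94 9A.
U+2232: 3-byte form → E2 88 B2.
U+1003D: 4-byte form → F0 90 80 BD.
Concatenated (23 bytes): DA 96 F0 90 80 BB F0 9F 95 81 D7 B1 F0 9D 94 9A E2 88 B2 F0 90 80 BD.

DA 96 F0 90 80 BB F0 9F 95 81 D7 B1 F0 9D 94 9A E2 88 B2 F0 90 80 BD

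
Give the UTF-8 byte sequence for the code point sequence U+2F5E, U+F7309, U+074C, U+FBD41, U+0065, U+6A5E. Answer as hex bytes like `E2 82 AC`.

U+2F5E: 3-byte form → E2 BD 9E.
U+F7309: 4-byte form → F3 B7 8C 89.
U+074C: 2-byte form → DD 8C.
U+FBD41: 4-byte form → F3 BB B5 81.
U+0065: 1-byte form → 65.
U+6A5E: 3-byte form → E6 A9 9E.
Concatenated (17 bytes): E2 BD 9E F3 B7 8C 89 DD 8C F3 BB B5 81 65 E6 A9 9E.

E2 BD 9E F3 B7 8C 89 DD 8C F3 BB B5 81 65 E6 A9 9E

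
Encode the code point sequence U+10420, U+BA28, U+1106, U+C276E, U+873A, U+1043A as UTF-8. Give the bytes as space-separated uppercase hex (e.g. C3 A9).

U+10420: 4-byte form → F0 90 90 A0.
U+BA28: 3-byte form → EB A8 A8.
U+1106: 3-byte form → E1 84 86.
U+C276E: 4-byte form → F3 82 9D AE.
U+873A: 3-byte form → E8 9C BA.
U+1043A: 4-byte form → F0 90 90 BA.
Concatenated (21 bytes): F0 90 90 A0 EB A8 A8 E1 84 86 F3 82 9D AE E8 9C BA F0 90 90 BA.

F0 90 90 A0 EB A8 A8 E1 84 86 F3 82 9D AE E8 9C BA F0 90 90 BA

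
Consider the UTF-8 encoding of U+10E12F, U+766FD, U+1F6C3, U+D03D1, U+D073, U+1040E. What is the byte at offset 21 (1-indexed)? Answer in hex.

0x90

1-indexed offset 21 is 0-indexed offset 20.
U+10E12F → 4-byte form F4 8E 84 AF at offsets 0–3.
U+766FD → 4-byte form F1 B6 9B BD at offsets 4–7.
U+1F6C3 → 4-byte form F0 9F 9B 83 at offsets 8–11.
U+D03D1 → 4-byte form F3 90 8F 91 at offsets 12–15.
U+D073 → 3-byte form ED 81 B3 at offsets 16–18.
U+1040E → 4-byte form F0 90 90 8E at offsets 19–22.
Offset 20 falls in char 6's range; it's byte 2 of F0 90 90 8E = 0x90.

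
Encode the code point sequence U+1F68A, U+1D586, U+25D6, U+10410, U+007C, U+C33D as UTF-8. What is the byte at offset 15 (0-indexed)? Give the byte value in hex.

0x7C

U+1F68A → 4-byte form F0 9F 9A 8A at offsets 0–3.
U+1D586 → 4-byte form F0 9D 96 86 at offsets 4–7.
U+25D6 → 3-byte form E2 97 96 at offsets 8–10.
U+10410 → 4-byte form F0 90 90 90 at offsets 11–14.
U+007C → 1-byte form 7C at offsets 15–15.
Offset 15 falls in char 5's range; it's byte 1 of 7C = 0x7C.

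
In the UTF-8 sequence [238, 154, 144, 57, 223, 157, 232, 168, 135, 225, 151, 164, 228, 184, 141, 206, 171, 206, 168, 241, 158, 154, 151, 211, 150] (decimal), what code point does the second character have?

U+0039

Offset 0: leading byte 0xEE = 11101110 → 3-byte char #1 = EE 9A 90.
Offset 3: leading byte 0x39 = 00111001 → 1-byte char #2 = 39.
Leading byte 0x39 = 00111001 matches 0xxxxxxx → 1-byte sequence.
Byte 1: 0x39 = 00111001, payload 0111001 (7 bits).
Concatenate: 0111001 = 0x39 (7 bits → U+0039).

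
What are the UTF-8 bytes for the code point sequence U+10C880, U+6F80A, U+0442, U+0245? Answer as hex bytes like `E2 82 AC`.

U+10C880: 4-byte form → F4 8C A2 80.
U+6F80A: 4-byte form → F1 AF A0 8A.
U+0442: 2-byte form → D1 82.
U+0245: 2-byte form → C9 85.
Concatenated (12 bytes): F4 8C A2 80 F1 AF A0 8A D1 82 C9 85.

F4 8C A2 80 F1 AF A0 8A D1 82 C9 85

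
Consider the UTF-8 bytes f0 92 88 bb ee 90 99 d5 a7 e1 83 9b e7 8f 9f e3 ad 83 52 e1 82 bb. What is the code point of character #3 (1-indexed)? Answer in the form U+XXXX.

U+0567

Offset 0: leading byte 0xF0 = 11110000 → 4-byte char #1 = F0 92 88 BB.
Offset 4: leading byte 0xEE = 11101110 → 3-byte char #2 = EE 90 99.
Offset 7: leading byte 0xD5 = 11010101 → 2-byte char #3 = D5 A7.
Leading byte 0xD5 = 11010101 matches 110xxxxx → 2-byte sequence.
Byte 1: 0xD5 = 11010101, payload 10101 (5 bits).
Byte 2: 0xA7 = 10100111 (10xxxxxx ✓), payload 100111.
Concatenate: 10101100111 = 0x567 (11 bits → U+0567).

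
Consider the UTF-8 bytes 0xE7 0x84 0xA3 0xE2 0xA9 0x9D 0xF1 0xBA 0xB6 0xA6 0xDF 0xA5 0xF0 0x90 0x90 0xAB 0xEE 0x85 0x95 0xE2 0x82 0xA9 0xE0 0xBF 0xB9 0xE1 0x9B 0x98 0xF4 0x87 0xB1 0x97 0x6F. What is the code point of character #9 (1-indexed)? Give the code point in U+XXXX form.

U+16D8

Offset 0: leading byte 0xE7 = 11100111 → 3-byte char #1 = E7 84 A3.
Offset 3: leading byte 0xE2 = 11100010 → 3-byte char #2 = E2 A9 9D.
Offset 6: leading byte 0xF1 = 11110001 → 4-byte char #3 = F1 BA B6 A6.
Offset 10: leading byte 0xDF = 11011111 → 2-byte char #4 = DF A5.
Offset 12: leading byte 0xF0 = 11110000 → 4-byte char #5 = F0 90 90 AB.
Offset 16: leading byte 0xEE = 11101110 → 3-byte char #6 = EE 85 95.
Offset 19: leading byte 0xE2 = 11100010 → 3-byte char #7 = E2 82 A9.
Offset 22: leading byte 0xE0 = 11100000 → 3-byte char #8 = E0 BF B9.
Offset 25: leading byte 0xE1 = 11100001 → 3-byte char #9 = E1 9B 98.
Leading byte 0xE1 = 11100001 matches 1110xxxx → 3-byte sequence.
Byte 1: 0xE1 = 11100001, payload 0001 (4 bits).
Byte 2: 0x9B = 10011011 (10xxxxxx ✓), payload 011011.
Byte 3: 0x98 = 10011000 (10xxxxxx ✓), payload 011000.
Concatenate: 0001011011011000 = 0x16D8 (16 bits → U+16D8).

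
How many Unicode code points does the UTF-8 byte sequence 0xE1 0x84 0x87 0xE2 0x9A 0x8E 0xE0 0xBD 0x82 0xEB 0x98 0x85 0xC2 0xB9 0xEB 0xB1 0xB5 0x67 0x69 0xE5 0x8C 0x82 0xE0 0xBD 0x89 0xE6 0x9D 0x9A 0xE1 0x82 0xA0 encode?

12

Byte at offset 0: 0xE1 = 11100001 → 3-byte char (#1). Advance 3.
Byte at offset 3: 0xE2 = 11100010 → 3-byte char (#2). Advance 3.
Byte at offset 6: 0xE0 = 11100000 → 3-byte char (#3). Advance 3.
Byte at offset 9: 0xEB = 11101011 → 3-byte char (#4). Advance 3.
Byte at offset 12: 0xC2 = 11000010 → 2-byte char (#5). Advance 2.
Byte at offset 14: 0xEB = 11101011 → 3-byte char (#6). Advance 3.
Byte at offset 17: 0x67 = 01100111 → 1-byte char (#7). Advance 1.
Byte at offset 18: 0x69 = 01101001 → 1-byte char (#8). Advance 1.
Byte at offset 19: 0xE5 = 11100101 → 3-byte char (#9). Advance 3.
Byte at offset 22: 0xE0 = 11100000 → 3-byte char (#10). Advance 3.
Byte at offset 25: 0xE6 = 11100110 → 3-byte char (#11). Advance 3.
Byte at offset 28: 0xE1 = 11100001 → 3-byte char (#12). Advance 3.
Reached end at offset 31 after 12 code points.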